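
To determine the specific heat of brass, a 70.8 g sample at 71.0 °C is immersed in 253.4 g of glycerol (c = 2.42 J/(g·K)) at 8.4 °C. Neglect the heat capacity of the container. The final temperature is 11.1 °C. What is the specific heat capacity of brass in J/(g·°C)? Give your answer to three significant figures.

q_gained = (253.4 × 2.42) × (11.1 − 8.4) = 1656 J
q_lost = 70.8 × c × (71.0 − 11.1) = 4240.92 c
Set equal: c = 1656 / 4240.92 = 0.390 J/(g·°C)

c = 0.390 J/(g·°C)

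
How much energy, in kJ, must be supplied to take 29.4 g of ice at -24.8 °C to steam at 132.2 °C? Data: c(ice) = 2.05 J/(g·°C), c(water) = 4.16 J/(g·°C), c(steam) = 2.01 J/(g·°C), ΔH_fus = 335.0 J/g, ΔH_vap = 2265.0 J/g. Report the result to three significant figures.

q1 (heat ice -24.8→0.0 °C): 29.4 × 2.05 × 24.8 = 1495 J
q2 (melt at 0 °C): 29.4 × 335.0 = 9849 J
q3 (heat water 0.0→100.0 °C): 29.4 × 4.16 × 100.0 = 12230 J
q4 (vaporize at 100 °C): 29.4 × 2265.0 = 66591 J
q5 (heat steam 100.0→132.2 °C): 29.4 × 2.01 × 32.2 = 1903 J
Total: 1495 + 9849 + 12230 + 66591 + 1903 = 92068 J = 92.1 kJ

q = 92.1 kJ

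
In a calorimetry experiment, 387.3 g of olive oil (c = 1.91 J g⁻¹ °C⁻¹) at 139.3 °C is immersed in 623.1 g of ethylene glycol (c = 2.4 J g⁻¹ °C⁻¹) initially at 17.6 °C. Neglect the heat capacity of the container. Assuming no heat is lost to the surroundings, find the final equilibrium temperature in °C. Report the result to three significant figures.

Heat lost by olive oil = heat gained by ethylene glycol.
(387.3)(1.91)(139.3 − T) = (623.1)(2.4)(T − 17.6)
739.743 (139.3 − T) = 1495.44 (T − 17.6)
103050 − 739.743 T = 1495.44 T − 26320
129370 = 2235.183 T
T = 57.88 °C

T_f = 57.9 °C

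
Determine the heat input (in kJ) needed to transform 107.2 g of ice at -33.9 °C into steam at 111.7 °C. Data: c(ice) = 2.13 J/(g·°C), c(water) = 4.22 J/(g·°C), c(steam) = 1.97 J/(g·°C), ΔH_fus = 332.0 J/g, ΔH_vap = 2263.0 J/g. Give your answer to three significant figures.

q1 (heat ice -33.9→0.0 °C): 107.2 × 2.13 × 33.9 = 7741 J
q2 (melt at 0 °C): 107.2 × 332.0 = 35590 J
q3 (heat water 0.0→100.0 °C): 107.2 × 4.22 × 100.0 = 45238 J
q4 (vaporize at 100 °C): 107.2 × 2263.0 = 242594 J
q5 (heat steam 100.0→111.7 °C): 107.2 × 1.97 × 11.7 = 2471 J
Total: 7741 + 35590 + 45238 + 242594 + 2471 = 333634 J = 334 kJ

q = 334 kJ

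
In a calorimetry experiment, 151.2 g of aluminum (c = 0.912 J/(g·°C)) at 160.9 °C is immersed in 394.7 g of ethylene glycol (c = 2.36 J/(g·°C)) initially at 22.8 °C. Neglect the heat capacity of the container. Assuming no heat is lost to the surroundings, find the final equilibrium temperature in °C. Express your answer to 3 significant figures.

Heat lost by aluminum = heat gained by ethylene glycol.
(151.2)(0.912)(160.9 − T) = (394.7)(2.36)(T − 22.8)
137.8944 (160.9 − T) = 931.492 (T − 22.8)
22187 − 137.8944 T = 931.492 T − 21238
43425 = 1069.3864 T
T = 40.61 °C

T_f = 40.6 °C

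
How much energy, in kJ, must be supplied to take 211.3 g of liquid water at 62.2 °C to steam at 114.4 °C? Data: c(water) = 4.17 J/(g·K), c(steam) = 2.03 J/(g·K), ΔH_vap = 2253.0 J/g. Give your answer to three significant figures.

q1 (heat water 62.2→100.0 °C): 211.3 × 4.17 × 37.8 = 33306 J
q2 (vaporize at 100 °C): 211.3 × 2253.0 = 476059 J
q3 (heat steam 100.0→114.4 °C): 211.3 × 2.03 × 14.4 = 6177 J
Total: 33306 + 476059 + 6177 = 515542 J = 516 kJ

q = 516 kJ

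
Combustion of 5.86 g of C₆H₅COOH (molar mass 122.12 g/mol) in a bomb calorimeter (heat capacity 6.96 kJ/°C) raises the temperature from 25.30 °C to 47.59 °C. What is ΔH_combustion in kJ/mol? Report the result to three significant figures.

ΔH = -3230 kJ/mol

ΔT = 47.59 − 25.30 = 22.29 °C
q_cal = C_cal × ΔT = 6.96 × 22.29 = 155.1384 kJ
n = 5.86 / 122.12 = 0.04799 mol
q_rxn = −q_cal = -155.1384 kJ
ΔH = -155.1384 / 0.04799 = -3233 kJ/mol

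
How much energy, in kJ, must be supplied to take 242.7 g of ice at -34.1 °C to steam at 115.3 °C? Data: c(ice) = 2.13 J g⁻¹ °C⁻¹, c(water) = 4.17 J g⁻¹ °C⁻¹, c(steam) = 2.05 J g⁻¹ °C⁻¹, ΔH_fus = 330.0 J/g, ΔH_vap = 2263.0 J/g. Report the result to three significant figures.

q = 756 kJ

q1 (heat ice -34.1→0.0 °C): 242.7 × 2.13 × 34.1 = 17628 J
q2 (melt at 0 °C): 242.7 × 330.0 = 80091 J
q3 (heat water 0.0→100.0 °C): 242.7 × 4.17 × 100.0 = 101206 J
q4 (vaporize at 100 °C): 242.7 × 2263.0 = 549230 J
q5 (heat steam 100.0→115.3 °C): 242.7 × 2.05 × 15.3 = 7612 J
Total: 17628 + 80091 + 101206 + 549230 + 7612 = 755767 J = 756 kJ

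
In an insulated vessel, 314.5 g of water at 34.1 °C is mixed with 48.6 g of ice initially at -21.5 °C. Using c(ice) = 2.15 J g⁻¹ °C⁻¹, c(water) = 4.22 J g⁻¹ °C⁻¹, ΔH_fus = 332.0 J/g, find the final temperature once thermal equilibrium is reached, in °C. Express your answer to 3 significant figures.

T_f = 17.5 °C

Heat to bring ice to 0 °C and melt it: q₁ = 48.6×2.15×21.5 + 48.6×332.0 = 18382 J
Heat the water can supply cooling to 0 °C: 314.5×4.22×34.1 = 45257.2 J > q₁, so all ice melts.
Energy balance: 314.5×4.22×(34.1 − T) = 18382 + 48.6×4.22×(T − 0)
1327.19(34.1 − T) = 18382 + 205.092 T
45257.2 − 18382 = 1532.282 T
T = 26875.2 / 1532.282 = 17.54 °C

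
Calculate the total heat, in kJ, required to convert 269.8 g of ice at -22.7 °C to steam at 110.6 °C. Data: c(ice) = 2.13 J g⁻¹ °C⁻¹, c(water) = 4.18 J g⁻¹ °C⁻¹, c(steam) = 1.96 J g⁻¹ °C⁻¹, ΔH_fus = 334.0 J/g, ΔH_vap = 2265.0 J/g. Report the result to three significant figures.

q1 (heat ice -22.7→0.0 °C): 269.8 × 2.13 × 22.7 = 13045 J
q2 (melt at 0 °C): 269.8 × 334.0 = 90113 J
q3 (heat water 0.0→100.0 °C): 269.8 × 4.18 × 100.0 = 112776 J
q4 (vaporize at 100 °C): 269.8 × 2265.0 = 611097 J
q5 (heat steam 100.0→110.6 °C): 269.8 × 1.96 × 10.6 = 5605 J
Total: 13045 + 90113 + 112776 + 611097 + 5605 = 832636 J = 833 kJ

q = 833 kJ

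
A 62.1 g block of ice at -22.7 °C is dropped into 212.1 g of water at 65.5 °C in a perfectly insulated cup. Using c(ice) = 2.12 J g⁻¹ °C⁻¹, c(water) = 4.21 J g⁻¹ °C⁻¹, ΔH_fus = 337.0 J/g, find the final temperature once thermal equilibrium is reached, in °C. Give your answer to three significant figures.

Heat to bring ice to 0 °C and melt it: q₁ = 62.1×2.12×22.7 + 62.1×337.0 = 23916 J
Heat the water can supply cooling to 0 °C: 212.1×4.21×65.5 = 58487.6 J > q₁, so all ice melts.
Energy balance: 212.1×4.21×(65.5 − T) = 23916 + 62.1×4.21×(T − 0)
892.941(65.5 − T) = 23916 + 261.441 T
58487.6 − 23916 = 1154.382 T
T = 34571.6 / 1154.382 = 29.948 °C

T_f = 29.9 °C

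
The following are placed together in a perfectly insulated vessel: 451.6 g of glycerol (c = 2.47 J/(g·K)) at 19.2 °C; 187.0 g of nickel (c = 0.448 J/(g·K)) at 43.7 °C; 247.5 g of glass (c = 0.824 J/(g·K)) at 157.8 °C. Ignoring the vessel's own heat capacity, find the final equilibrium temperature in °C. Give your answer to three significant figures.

Σ mᵢcᵢ(T − Tᵢ) = 0  ⇒  T = Σ mᵢcᵢTᵢ / Σ mᵢcᵢ
Σ mᵢcᵢ = 451.6×2.47 + 187.0×0.448 + 247.5×0.824 = 1403.168
Σ mᵢcᵢTᵢ = 1115.452×19.2 + 83.776×43.7 + 203.94×157.8 = 57259
T = 57259 / 1403.168 = 40.81 °C

T_f = 40.8 °C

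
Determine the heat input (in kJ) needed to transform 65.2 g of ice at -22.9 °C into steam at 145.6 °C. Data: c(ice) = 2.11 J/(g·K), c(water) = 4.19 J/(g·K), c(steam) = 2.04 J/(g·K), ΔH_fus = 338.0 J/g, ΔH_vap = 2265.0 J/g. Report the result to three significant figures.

q = 206 kJ

q1 (heat ice -22.9→0.0 °C): 65.2 × 2.11 × 22.9 = 3150 J
q2 (melt at 0 °C): 65.2 × 338.0 = 22038 J
q3 (heat water 0.0→100.0 °C): 65.2 × 4.19 × 100.0 = 27319 J
q4 (vaporize at 100 °C): 65.2 × 2265.0 = 147678 J
q5 (heat steam 100.0→145.6 °C): 65.2 × 2.04 × 45.6 = 6065 J
Total: 3150 + 22038 + 27319 + 147678 + 6065 = 206250 J = 206 kJ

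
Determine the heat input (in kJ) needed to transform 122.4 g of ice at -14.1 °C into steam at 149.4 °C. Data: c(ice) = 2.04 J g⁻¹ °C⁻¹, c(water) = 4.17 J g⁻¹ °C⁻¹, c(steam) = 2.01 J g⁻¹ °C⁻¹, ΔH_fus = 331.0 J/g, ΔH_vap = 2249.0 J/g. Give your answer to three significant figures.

q = 383 kJ

q1 (heat ice -14.1→0.0 °C): 122.4 × 2.04 × 14.1 = 3521 J
q2 (melt at 0 °C): 122.4 × 331.0 = 40514 J
q3 (heat water 0.0→100.0 °C): 122.4 × 4.17 × 100.0 = 51041 J
q4 (vaporize at 100 °C): 122.4 × 2249.0 = 275278 J
q5 (heat steam 100.0→149.4 °C): 122.4 × 2.01 × 49.4 = 12154 J
Total: 3521 + 40514 + 51041 + 275278 + 12154 = 382508 J = 383 kJ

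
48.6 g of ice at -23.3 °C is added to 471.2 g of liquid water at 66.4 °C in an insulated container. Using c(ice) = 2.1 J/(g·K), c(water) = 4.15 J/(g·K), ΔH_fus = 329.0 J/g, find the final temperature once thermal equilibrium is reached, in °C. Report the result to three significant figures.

Heat to bring ice to 0 °C and melt it: q₁ = 48.6×2.1×23.3 + 48.6×329.0 = 18367 J
Heat the water can supply cooling to 0 °C: 471.2×4.15×66.4 = 129844 J > q₁, so all ice melts.
Energy balance: 471.2×4.15×(66.4 − T) = 18367 + 48.6×4.15×(T − 0)
1955.48(66.4 − T) = 18367 + 201.69 T
129844 − 18367 = 2157.17 T
T = 111477 / 2157.17 = 51.68 °C

T_f = 51.7 °C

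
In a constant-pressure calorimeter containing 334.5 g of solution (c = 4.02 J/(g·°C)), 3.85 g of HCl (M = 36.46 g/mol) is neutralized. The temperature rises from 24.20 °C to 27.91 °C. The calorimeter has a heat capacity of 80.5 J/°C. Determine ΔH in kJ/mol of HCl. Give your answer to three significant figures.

|ΔT| = |27.91 − 24.20| = 3.71 °C
|q_surr| = (334.5 × 4.02 + 80.5) × 3.71 = 1425.19 × 3.71 = 5287 J
n(HCl) = 3.85 / 36.46 = 0.1056 mol
Temperature rose, so q_rxn = −|q_surr| = -5.287 kJ
ΔH = q_rxn / n = -50.07 kJ/mol

ΔH = -50.1 kJ/mol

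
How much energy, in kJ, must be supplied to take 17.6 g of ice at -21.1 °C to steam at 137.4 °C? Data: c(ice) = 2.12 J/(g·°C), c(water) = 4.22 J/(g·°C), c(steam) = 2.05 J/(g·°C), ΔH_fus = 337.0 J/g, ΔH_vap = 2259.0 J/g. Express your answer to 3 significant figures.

q = 55.3 kJ

q1 (heat ice -21.1→0.0 °C): 17.6 × 2.12 × 21.1 = 787 J
q2 (melt at 0 °C): 17.6 × 337.0 = 5931 J
q3 (heat water 0.0→100.0 °C): 17.6 × 4.22 × 100.0 = 7427 J
q4 (vaporize at 100 °C): 17.6 × 2259.0 = 39758 J
q5 (heat steam 100.0→137.4 °C): 17.6 × 2.05 × 37.4 = 1349 J
Total: 787 + 5931 + 7427 + 39758 + 1349 = 55252 J = 55.3 kJ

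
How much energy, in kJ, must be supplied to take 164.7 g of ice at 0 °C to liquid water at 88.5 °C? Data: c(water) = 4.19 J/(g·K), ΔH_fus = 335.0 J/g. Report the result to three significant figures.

q = 116 kJ

q1 (melt at 0 °C): 164.7 × 335.0 = 55175 J
q2 (heat water 0.0→88.5 °C): 164.7 × 4.19 × 88.5 = 61073 J
Total: 55175 + 61073 = 116248 J = 116 kJ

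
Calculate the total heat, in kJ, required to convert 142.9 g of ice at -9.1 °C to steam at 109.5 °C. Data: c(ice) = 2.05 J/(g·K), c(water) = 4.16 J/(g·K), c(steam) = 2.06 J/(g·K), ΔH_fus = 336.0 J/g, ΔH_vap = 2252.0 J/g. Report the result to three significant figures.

q1 (heat ice -9.1→0.0 °C): 142.9 × 2.05 × 9.1 = 2666 J
q2 (melt at 0 °C): 142.9 × 336.0 = 48014 J
q3 (heat water 0.0→100.0 °C): 142.9 × 4.16 × 100.0 = 59446 J
q4 (vaporize at 100 °C): 142.9 × 2252.0 = 321811 J
q5 (heat steam 100.0→109.5 °C): 142.9 × 2.06 × 9.5 = 2797 J
Total: 2666 + 48014 + 59446 + 321811 + 2797 = 434734 J = 435 kJ

q = 435 kJ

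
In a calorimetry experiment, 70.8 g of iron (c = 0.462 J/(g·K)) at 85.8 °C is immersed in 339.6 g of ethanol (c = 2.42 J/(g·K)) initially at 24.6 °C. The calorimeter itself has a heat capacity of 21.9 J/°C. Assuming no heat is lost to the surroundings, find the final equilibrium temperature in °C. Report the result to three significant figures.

T_f = 26.9 °C

Heat lost by iron = heat gained by ethanol + calorimeter.
(70.8)(0.462)(85.8 − T) = [(339.6)(2.42) + 21.9](T − 24.6)
32.7096 (85.8 − T) = 843.732 (T − 24.6)
2806.5 − 32.7096 T = 843.732 T − 20756
23562.5 = 876.4416 T
T = 26.88 °C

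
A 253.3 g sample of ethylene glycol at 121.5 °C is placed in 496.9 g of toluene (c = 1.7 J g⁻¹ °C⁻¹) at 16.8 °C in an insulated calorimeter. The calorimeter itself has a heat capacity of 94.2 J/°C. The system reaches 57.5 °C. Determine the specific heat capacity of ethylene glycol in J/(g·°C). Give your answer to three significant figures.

c = 2.36 J/(g·°C)

q_gained = (496.9 × 1.7 + 94.2) × (57.5 − 16.8) = 38210 J
q_lost = 253.3 × c × (121.5 − 57.5) = 16211.2 c
Set equal: c = 38210 / 16211.2 = 2.36 J/(g·°C)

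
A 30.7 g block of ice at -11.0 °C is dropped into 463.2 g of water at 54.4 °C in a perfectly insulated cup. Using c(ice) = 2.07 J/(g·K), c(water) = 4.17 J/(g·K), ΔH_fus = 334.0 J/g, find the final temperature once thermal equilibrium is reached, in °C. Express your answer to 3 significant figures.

T_f = 45.7 °C

Heat to bring ice to 0 °C and melt it: q₁ = 30.7×2.07×11.0 + 30.7×334.0 = 10953 J
Heat the water can supply cooling to 0 °C: 463.2×4.17×54.4 = 105076 J > q₁, so all ice melts.
Energy balance: 463.2×4.17×(54.4 − T) = 10953 + 30.7×4.17×(T − 0)
1931.544(54.4 − T) = 10953 + 128.019 T
105076 − 10953 = 2059.563 T
T = 94123 / 2059.563 = 45.70 °C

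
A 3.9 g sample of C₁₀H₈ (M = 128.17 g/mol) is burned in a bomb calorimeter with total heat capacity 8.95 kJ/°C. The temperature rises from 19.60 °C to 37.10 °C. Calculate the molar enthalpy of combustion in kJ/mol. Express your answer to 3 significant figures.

ΔT = 37.10 − 19.60 = 17.50 °C
q_cal = C_cal × ΔT = 8.95 × 17.50 = 156.625 kJ
n = 3.9 / 128.17 = 0.03043 mol
q_rxn = −q_cal = -156.625 kJ
ΔH = -156.625 / 0.03043 = -5147 kJ/mol

ΔH = -5150 kJ/mol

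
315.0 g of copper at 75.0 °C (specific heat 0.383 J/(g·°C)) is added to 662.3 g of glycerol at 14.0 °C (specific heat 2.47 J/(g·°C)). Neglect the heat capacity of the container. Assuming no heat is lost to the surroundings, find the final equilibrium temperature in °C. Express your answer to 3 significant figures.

Heat lost by copper = heat gained by glycerol.
(315.0)(0.383)(75.0 − T) = (662.3)(2.47)(T − 14.0)
120.645 (75.0 − T) = 1635.881 (T − 14.0)
9048.4 − 120.645 T = 1635.881 T − 22902
31950.4 = 1756.526 T
T = 18.19 °C

T_f = 18.2 °C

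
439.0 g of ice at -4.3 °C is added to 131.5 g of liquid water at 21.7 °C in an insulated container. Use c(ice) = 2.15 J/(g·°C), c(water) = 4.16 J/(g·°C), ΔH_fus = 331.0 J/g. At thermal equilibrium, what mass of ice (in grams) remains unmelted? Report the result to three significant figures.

Heat to warm all ice to 0 °C: 439.0×2.15×4.3 = 4058.6 J
Heat released by water cooling to 0 °C: 131.5×4.16×21.7 = 11871 J
11871 J < 4058.6 + 439.0×331.0 = 149367.6 J, so not all ice melts; final T = 0 °C.
Heat left for melting: 11871 − 4058.6 = 7812.4 J
Mass melted = 7812.4 / 331.0 = 23.60 g
Ice remaining = 439.0 − 23.60 = 415.40 g

m_ice remaining = 415 g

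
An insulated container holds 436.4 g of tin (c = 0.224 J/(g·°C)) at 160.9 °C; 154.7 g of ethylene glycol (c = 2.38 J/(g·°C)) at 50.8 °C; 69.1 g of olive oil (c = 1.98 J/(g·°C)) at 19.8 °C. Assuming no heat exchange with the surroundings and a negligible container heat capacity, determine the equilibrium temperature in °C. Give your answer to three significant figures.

Σ mᵢcᵢ(T − Tᵢ) = 0  ⇒  T = Σ mᵢcᵢTᵢ / Σ mᵢcᵢ
Σ mᵢcᵢ = 436.4×0.224 + 154.7×2.38 + 69.1×1.98 = 602.7576
Σ mᵢcᵢTᵢ = 97.7536×160.9 + 368.186×50.8 + 136.818×19.8 = 37141
T = 37141 / 602.7576 = 61.62 °C

T_f = 61.6 °C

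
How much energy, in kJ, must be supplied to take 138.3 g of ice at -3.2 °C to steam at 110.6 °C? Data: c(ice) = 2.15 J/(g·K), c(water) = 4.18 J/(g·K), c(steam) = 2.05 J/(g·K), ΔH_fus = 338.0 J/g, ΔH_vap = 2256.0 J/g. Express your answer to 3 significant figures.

q1 (heat ice -3.2→0.0 °C): 138.3 × 2.15 × 3.2 = 952 J
q2 (melt at 0 °C): 138.3 × 338.0 = 46745 J
q3 (heat water 0.0→100.0 °C): 138.3 × 4.18 × 100.0 = 57809 J
q4 (vaporize at 100 °C): 138.3 × 2256.0 = 312005 J
q5 (heat steam 100.0→110.6 °C): 138.3 × 2.05 × 10.6 = 3005 J
Total: 952 + 46745 + 57809 + 312005 + 3005 = 420516 J = 421 kJ

q = 421 kJ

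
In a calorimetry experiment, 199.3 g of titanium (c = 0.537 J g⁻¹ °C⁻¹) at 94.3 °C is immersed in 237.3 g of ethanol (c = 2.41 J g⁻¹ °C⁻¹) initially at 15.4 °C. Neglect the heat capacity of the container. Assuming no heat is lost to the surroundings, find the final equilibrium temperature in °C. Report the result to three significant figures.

T_f = 27.8 °C

Heat lost by titanium = heat gained by ethanol.
(199.3)(0.537)(94.3 − T) = (237.3)(2.41)(T − 15.4)
107.0241 (94.3 − T) = 571.893 (T − 15.4)
10092 − 107.0241 T = 571.893 T − 8807.2
18899.2 = 678.9171 T
T = 27.84 °C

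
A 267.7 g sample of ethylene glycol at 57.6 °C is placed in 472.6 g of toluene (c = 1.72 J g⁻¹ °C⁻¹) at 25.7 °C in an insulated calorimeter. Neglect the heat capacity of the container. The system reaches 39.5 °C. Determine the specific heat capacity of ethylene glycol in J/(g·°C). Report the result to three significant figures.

q_gained = (472.6 × 1.72) × (39.5 − 25.7) = 11220 J
q_lost = 267.7 × c × (57.6 − 39.5) = 4845.37 c
Set equal: c = 11220 / 4845.37 = 2.32 J/(g·°C)

c = 2.32 J/(g·°C)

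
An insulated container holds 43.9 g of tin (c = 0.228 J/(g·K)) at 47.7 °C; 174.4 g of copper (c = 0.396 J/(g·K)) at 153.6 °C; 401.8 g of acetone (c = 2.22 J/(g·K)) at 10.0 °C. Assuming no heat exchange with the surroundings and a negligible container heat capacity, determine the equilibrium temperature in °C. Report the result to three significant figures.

T_f = 20.6 °C

Σ mᵢcᵢ(T − Tᵢ) = 0  ⇒  T = Σ mᵢcᵢTᵢ / Σ mᵢcᵢ
Σ mᵢcᵢ = 43.9×0.228 + 174.4×0.396 + 401.8×2.22 = 971.0676
Σ mᵢcᵢTᵢ = 10.0092×47.7 + 69.0624×153.6 + 891.996×10.0 = 20005
T = 20005 / 971.0676 = 20.60 °C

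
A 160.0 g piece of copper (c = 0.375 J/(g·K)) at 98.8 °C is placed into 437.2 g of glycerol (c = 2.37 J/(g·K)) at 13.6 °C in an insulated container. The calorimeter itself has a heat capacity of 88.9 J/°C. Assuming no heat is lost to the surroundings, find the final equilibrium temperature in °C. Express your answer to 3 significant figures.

Heat lost by copper = heat gained by glycerol + calorimeter.
(160.0)(0.375)(98.8 − T) = [(437.2)(2.37) + 88.9](T − 13.6)
60 (98.8 − T) = 1125.064 (T − 13.6)
5928.0 − 60 T = 1125.064 T − 15301
21229.0 = 1185.064 T
T = 17.91 °C

T_f = 17.9 °C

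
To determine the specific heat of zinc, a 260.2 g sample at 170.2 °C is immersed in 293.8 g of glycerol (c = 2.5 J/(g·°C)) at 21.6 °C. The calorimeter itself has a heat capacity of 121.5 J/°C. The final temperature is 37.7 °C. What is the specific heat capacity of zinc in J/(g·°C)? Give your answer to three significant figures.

c = 0.400 J/(g·°C)

q_gained = (293.8 × 2.5 + 121.5) × (37.7 − 21.6) = 13780 J
q_lost = 260.2 × c × (170.2 − 37.7) = 34476.5 c
Set equal: c = 13780 / 34476.5 = 0.400 J/(g·°C)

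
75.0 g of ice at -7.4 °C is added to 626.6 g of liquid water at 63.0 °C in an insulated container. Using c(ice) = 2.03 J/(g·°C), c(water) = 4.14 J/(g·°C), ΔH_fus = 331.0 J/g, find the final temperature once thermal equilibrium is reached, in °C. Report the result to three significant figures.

T_f = 47.3 °C

Heat to bring ice to 0 °C and melt it: q₁ = 75.0×2.03×7.4 + 75.0×331.0 = 25952 J
Heat the water can supply cooling to 0 °C: 626.6×4.14×63.0 = 163430 J > q₁, so all ice melts.
Energy balance: 626.6×4.14×(63.0 − T) = 25952 + 75.0×4.14×(T − 0)
2594.124(63.0 − T) = 25952 + 310.5 T
163430 − 25952 = 2904.624 T
T = 137478 / 2904.624 = 47.33 °C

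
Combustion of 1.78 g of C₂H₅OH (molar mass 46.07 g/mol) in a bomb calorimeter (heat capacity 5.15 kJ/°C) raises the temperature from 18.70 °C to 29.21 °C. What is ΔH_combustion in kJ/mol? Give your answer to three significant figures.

ΔH = -1400 kJ/mol

ΔT = 29.21 − 18.70 = 10.51 °C
q_cal = C_cal × ΔT = 5.15 × 10.51 = 54.1265 kJ
n = 1.78 / 46.07 = 0.03864 mol
q_rxn = −q_cal = -54.1265 kJ
ΔH = -54.1265 / 0.03864 = -1401 kJ/mol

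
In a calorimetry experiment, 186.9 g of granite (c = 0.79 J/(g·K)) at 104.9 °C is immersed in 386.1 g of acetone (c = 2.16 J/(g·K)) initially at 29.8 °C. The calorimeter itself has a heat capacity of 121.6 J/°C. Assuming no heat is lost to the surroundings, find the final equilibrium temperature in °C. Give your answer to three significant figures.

T_f = 39.9 °C

Heat lost by granite = heat gained by acetone + calorimeter.
(186.9)(0.79)(104.9 − T) = [(386.1)(2.16) + 121.6](T − 29.8)
147.651 (104.9 − T) = 955.576 (T − 29.8)
15489 − 147.651 T = 955.576 T − 28476
43965 = 1103.227 T
T = 39.85 °C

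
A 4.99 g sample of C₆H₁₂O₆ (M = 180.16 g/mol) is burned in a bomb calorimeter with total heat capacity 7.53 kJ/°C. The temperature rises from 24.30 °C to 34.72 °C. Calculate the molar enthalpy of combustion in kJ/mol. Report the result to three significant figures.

ΔH = -2830 kJ/mol

ΔT = 34.72 − 24.30 = 10.42 °C
q_cal = C_cal × ΔT = 7.53 × 10.42 = 78.4626 kJ
n = 4.99 / 180.16 = 0.02770 mol
q_rxn = −q_cal = -78.4626 kJ
ΔH = -78.4626 / 0.02770 = -2833 kJ/mol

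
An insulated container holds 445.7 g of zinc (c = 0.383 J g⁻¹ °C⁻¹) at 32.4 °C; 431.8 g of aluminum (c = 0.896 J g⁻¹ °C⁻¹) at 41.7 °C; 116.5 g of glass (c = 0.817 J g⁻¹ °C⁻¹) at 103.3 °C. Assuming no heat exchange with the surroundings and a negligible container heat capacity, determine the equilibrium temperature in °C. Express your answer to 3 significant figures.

Σ mᵢcᵢ(T − Tᵢ) = 0  ⇒  T = Σ mᵢcᵢTᵢ / Σ mᵢcᵢ
Σ mᵢcᵢ = 445.7×0.383 + 431.8×0.896 + 116.5×0.817 = 652.7764
Σ mᵢcᵢTᵢ = 170.7031×32.4 + 386.8928×41.7 + 95.1805×103.3 = 31496
T = 31496 / 652.7764 = 48.249 °C

T_f = 48.2 °C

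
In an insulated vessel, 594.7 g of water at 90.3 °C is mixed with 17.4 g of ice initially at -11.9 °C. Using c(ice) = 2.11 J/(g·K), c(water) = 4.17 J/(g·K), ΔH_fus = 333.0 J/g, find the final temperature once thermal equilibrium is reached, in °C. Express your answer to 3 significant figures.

Heat to bring ice to 0 °C and melt it: q₁ = 17.4×2.11×11.9 + 17.4×333.0 = 6231.1 J
Heat the water can supply cooling to 0 °C: 594.7×4.17×90.3 = 223935 J > q₁, so all ice melts.
Energy balance: 594.7×4.17×(90.3 − T) = 6231.1 + 17.4×4.17×(T − 0)
2479.899(90.3 − T) = 6231.1 + 72.558 T
223935 − 6231.1 = 2552.457 T
T = 217703.9 / 2552.457 = 85.29 °C

T_f = 85.3 °C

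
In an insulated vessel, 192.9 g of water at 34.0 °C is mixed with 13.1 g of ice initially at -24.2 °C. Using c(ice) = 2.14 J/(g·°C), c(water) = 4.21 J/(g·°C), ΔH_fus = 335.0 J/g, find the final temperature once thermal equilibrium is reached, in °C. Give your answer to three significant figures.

Heat to bring ice to 0 °C and melt it: q₁ = 13.1×2.14×24.2 + 13.1×335.0 = 5066.9 J
Heat the water can supply cooling to 0 °C: 192.9×4.21×34.0 = 27611.7 J > q₁, so all ice melts.
Energy balance: 192.9×4.21×(34.0 − T) = 5066.9 + 13.1×4.21×(T − 0)
812.109(34.0 − T) = 5066.9 + 55.151 T
27611.7 − 5066.9 = 867.260 T
T = 22544.8 / 867.260 = 26.00 °C

T_f = 26.0 °C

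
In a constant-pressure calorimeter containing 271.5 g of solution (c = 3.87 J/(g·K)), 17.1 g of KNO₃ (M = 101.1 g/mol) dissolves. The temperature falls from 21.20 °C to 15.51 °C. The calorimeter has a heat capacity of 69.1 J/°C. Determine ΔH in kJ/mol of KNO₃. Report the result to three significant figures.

ΔH = 37.7 kJ/mol

|ΔT| = |15.51 − 21.20| = 5.69 °C
|q_surr| = (271.5 × 3.87 + 69.1) × 5.69 = 1119.805 × 5.69 = 6372 J
n(KNO₃) = 17.1 / 101.1 = 0.1691 mol
Temperature fell, so q_rxn = +|q_surr| = 6.372 kJ
ΔH = q_rxn / n = 37.68 kJ/mol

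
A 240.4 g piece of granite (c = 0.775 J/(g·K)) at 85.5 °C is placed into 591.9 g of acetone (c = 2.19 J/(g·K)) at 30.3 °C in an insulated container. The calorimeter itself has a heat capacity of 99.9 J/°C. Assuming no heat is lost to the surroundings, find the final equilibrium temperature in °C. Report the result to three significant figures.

T_f = 36.8 °C

Heat lost by granite = heat gained by acetone + calorimeter.
(240.4)(0.775)(85.5 − T) = [(591.9)(2.19) + 99.9](T − 30.3)
186.31 (85.5 − T) = 1396.161 (T − 30.3)
15930 − 186.31 T = 1396.161 T − 42304
58234 = 1582.471 T
T = 36.80 °C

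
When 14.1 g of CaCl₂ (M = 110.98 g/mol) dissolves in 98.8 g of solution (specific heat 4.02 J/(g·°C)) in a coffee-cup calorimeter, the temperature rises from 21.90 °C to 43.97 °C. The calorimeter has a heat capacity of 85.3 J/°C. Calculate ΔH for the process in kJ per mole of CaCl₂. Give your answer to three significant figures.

|ΔT| = |43.97 − 21.90| = 22.07 °C
|q_surr| = (98.8 × 4.02 + 85.3) × 22.07 = 482.476 × 22.07 = 10648 J
n(CaCl₂) = 14.1 / 110.98 = 0.12705 mol
Temperature rose, so q_rxn = −|q_surr| = -10.648 kJ
ΔH = q_rxn / n = -83.81 kJ/mol

ΔH = -83.8 kJ/mol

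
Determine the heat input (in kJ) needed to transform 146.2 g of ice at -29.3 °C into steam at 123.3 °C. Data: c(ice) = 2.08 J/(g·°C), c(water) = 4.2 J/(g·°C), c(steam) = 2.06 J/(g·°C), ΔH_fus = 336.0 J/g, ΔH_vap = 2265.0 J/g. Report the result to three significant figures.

q = 458 kJ

q1 (heat ice -29.3→0.0 °C): 146.2 × 2.08 × 29.3 = 8910 J
q2 (melt at 0 °C): 146.2 × 336.0 = 49123 J
q3 (heat water 0.0→100.0 °C): 146.2 × 4.2 × 100.0 = 61404 J
q4 (vaporize at 100 °C): 146.2 × 2265.0 = 331143 J
q5 (heat steam 100.0→123.3 °C): 146.2 × 2.06 × 23.3 = 7017 J
Total: 8910 + 49123 + 61404 + 331143 + 7017 = 457597 J = 458 kJ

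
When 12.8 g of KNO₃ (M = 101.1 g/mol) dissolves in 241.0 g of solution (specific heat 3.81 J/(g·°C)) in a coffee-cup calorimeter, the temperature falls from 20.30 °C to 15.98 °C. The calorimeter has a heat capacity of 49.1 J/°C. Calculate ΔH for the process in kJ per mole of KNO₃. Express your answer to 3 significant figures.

ΔH = 33.0 kJ/mol

|ΔT| = |15.98 − 20.30| = 4.32 °C
|q_surr| = (241.0 × 3.81 + 49.1) × 4.32 = 967.31 × 4.32 = 4179 J
n(KNO₃) = 12.8 / 101.1 = 0.1266 mol
Temperature fell, so q_rxn = +|q_surr| = 4.179 kJ
ΔH = q_rxn / n = 33.01 kJ/mol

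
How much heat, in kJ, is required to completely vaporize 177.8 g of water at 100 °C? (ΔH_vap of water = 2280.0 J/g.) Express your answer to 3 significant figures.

q = 405 kJ

q = m × ΔH_vap = 177.8 × 2280.0 = 405400 J = 405 kJ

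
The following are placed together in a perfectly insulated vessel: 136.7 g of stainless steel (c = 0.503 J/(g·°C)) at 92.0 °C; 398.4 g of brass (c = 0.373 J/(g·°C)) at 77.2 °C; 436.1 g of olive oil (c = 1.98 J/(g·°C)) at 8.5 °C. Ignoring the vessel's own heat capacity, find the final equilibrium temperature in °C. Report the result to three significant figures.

T_f = 23.3 °C

Σ mᵢcᵢ(T − Tᵢ) = 0  ⇒  T = Σ mᵢcᵢTᵢ / Σ mᵢcᵢ
Σ mᵢcᵢ = 136.7×0.503 + 398.4×0.373 + 436.1×1.98 = 1080.8413
Σ mᵢcᵢTᵢ = 68.7601×92.0 + 148.6032×77.2 + 863.478×8.5 = 25138
T = 25138 / 1080.8413 = 23.26 °C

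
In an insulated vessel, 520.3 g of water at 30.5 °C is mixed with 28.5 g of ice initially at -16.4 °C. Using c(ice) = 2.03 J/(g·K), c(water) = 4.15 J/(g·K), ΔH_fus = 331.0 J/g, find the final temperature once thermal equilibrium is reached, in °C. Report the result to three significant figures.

Heat to bring ice to 0 °C and melt it: q₁ = 28.5×2.03×16.4 + 28.5×331.0 = 10382 J
Heat the water can supply cooling to 0 °C: 520.3×4.15×30.5 = 65857.0 J > q₁, so all ice melts.
Energy balance: 520.3×4.15×(30.5 − T) = 10382 + 28.5×4.15×(T − 0)
2159.245(30.5 − T) = 10382 + 118.275 T
65857.0 − 10382 = 2277.520 T
T = 55475.0 / 2277.520 = 24.36 °C

T_f = 24.4 °C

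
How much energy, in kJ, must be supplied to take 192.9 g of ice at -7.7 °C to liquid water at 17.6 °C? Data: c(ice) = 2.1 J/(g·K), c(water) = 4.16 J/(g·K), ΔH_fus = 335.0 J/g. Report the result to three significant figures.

q = 81.9 kJ

q1 (heat ice -7.7→0.0 °C): 192.9 × 2.1 × 7.7 = 3119 J
q2 (melt at 0 °C): 192.9 × 335.0 = 64622 J
q3 (heat water 0.0→17.6 °C): 192.9 × 4.16 × 17.6 = 14123 J
Total: 3119 + 64622 + 14123 = 81864 J = 81.9 kJ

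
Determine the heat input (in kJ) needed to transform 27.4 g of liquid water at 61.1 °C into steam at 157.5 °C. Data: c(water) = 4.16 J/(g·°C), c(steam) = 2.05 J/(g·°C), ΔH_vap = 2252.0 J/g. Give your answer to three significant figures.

q1 (heat water 61.1→100.0 °C): 27.4 × 4.16 × 38.9 = 4434 J
q2 (vaporize at 100 °C): 27.4 × 2252.0 = 61705 J
q3 (heat steam 100.0→157.5 °C): 27.4 × 2.05 × 57.5 = 3230 J
Total: 4434 + 61705 + 3230 = 69369 J = 69.4 kJ

q = 69.4 kJ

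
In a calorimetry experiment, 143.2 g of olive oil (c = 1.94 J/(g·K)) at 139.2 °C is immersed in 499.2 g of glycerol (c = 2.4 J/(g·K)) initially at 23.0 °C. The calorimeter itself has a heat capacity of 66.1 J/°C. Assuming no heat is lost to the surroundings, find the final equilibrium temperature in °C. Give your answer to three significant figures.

Heat lost by olive oil = heat gained by glycerol + calorimeter.
(143.2)(1.94)(139.2 − T) = [(499.2)(2.4) + 66.1](T − 23.0)
277.808 (139.2 − T) = 1264.18 (T − 23.0)
38671 − 277.808 T = 1264.18 T − 29076
67747 = 1541.988 T
T = 43.93 °C

T_f = 43.9 °C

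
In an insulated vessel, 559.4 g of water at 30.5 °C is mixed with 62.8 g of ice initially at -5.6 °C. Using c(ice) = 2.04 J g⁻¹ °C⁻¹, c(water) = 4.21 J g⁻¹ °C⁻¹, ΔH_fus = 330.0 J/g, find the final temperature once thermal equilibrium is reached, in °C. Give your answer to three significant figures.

Heat to bring ice to 0 °C and melt it: q₁ = 62.8×2.04×5.6 + 62.8×330.0 = 21441 J
Heat the water can supply cooling to 0 °C: 559.4×4.21×30.5 = 71829.8 J > q₁, so all ice melts.
Energy balance: 559.4×4.21×(30.5 − T) = 21441 + 62.8×4.21×(T − 0)
2355.074(30.5 − T) = 21441 + 264.388 T
71829.8 − 21441 = 2619.462 T
T = 50388.8 / 2619.462 = 19.24 °C

T_f = 19.2 °C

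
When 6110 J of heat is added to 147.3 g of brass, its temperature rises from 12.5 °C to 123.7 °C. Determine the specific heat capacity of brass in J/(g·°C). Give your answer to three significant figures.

c = 0.373 J/(g·°C)

c = q / (m ΔT) = 6110 / (147.3 × 111.2)
c = 6110 / 16379.76 = 0.373 J/(g·°C)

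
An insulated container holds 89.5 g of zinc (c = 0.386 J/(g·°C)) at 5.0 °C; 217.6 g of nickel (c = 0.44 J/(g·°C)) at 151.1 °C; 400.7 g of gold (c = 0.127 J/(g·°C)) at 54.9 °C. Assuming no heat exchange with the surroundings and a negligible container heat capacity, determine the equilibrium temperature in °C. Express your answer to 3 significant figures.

Σ mᵢcᵢ(T − Tᵢ) = 0  ⇒  T = Σ mᵢcᵢTᵢ / Σ mᵢcᵢ
Σ mᵢcᵢ = 89.5×0.386 + 217.6×0.44 + 400.7×0.127 = 181.1799
Σ mᵢcᵢTᵢ = 34.547×5.0 + 95.744×151.1 + 50.8889×54.9 = 17433
T = 17433 / 181.1799 = 96.22 °C

T_f = 96.2 °C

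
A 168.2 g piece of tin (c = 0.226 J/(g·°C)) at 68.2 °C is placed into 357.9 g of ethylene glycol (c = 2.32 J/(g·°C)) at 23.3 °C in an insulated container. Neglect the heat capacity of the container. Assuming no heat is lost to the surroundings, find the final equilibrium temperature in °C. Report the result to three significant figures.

T_f = 25.3 °C

Heat lost by tin = heat gained by ethylene glycol.
(168.2)(0.226)(68.2 − T) = (357.9)(2.32)(T − 23.3)
38.0132 (68.2 − T) = 830.328 (T − 23.3)
2592.5 − 38.0132 T = 830.328 T − 19347
21939.5 = 868.3412 T
T = 25.27 °C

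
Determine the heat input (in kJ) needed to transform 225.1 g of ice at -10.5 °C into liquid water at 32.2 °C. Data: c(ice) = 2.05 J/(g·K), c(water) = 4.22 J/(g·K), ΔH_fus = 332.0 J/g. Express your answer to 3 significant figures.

q = 110 kJ

q1 (heat ice -10.5→0.0 °C): 225.1 × 2.05 × 10.5 = 4845 J
q2 (melt at 0 °C): 225.1 × 332.0 = 74733 J
q3 (heat water 0.0→32.2 °C): 225.1 × 4.22 × 32.2 = 30587 J
Total: 4845 + 74733 + 30587 = 110165 J = 110 kJ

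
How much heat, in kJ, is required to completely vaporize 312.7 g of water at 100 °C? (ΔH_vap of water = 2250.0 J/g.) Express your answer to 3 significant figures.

q = m × ΔH_vap = 312.7 × 2250.0 = 703600 J = 704 kJ

q = 704 kJ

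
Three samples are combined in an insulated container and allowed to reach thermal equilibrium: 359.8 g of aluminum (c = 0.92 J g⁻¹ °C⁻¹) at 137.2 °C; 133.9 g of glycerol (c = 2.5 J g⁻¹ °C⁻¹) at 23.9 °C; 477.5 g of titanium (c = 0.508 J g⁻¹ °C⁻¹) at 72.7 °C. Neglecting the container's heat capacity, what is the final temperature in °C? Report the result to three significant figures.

T_f = 78.2 °C

Σ mᵢcᵢ(T − Tᵢ) = 0  ⇒  T = Σ mᵢcᵢTᵢ / Σ mᵢcᵢ
Σ mᵢcᵢ = 359.8×0.92 + 133.9×2.5 + 477.5×0.508 = 908.336
Σ mᵢcᵢTᵢ = 331.016×137.2 + 334.75×23.9 + 242.57×72.7 = 71051
T = 71051 / 908.336 = 78.22 °C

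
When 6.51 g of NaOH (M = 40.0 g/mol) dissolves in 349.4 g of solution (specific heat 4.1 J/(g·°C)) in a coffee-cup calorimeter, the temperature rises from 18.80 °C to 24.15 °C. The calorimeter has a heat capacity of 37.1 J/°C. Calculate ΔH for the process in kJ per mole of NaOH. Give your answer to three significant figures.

|ΔT| = |24.15 − 18.80| = 5.35 °C
|q_surr| = (349.4 × 4.1 + 37.1) × 5.35 = 1469.64 × 5.35 = 7863 J
n(NaOH) = 6.51 / 40.0 = 0.1628 mol
Temperature rose, so q_rxn = −|q_surr| = -7.863 kJ
ΔH = q_rxn / n = -48.30 kJ/mol

ΔH = -48.3 kJ/mol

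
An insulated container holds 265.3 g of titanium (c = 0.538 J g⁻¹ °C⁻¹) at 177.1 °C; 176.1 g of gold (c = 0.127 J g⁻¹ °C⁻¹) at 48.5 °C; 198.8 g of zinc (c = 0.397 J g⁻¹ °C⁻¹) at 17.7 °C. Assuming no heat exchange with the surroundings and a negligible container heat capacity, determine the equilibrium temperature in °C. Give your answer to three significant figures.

Σ mᵢcᵢ(T − Tᵢ) = 0  ⇒  T = Σ mᵢcᵢTᵢ / Σ mᵢcᵢ
Σ mᵢcᵢ = 265.3×0.538 + 176.1×0.127 + 198.8×0.397 = 244.0197
Σ mᵢcᵢTᵢ = 142.7314×177.1 + 22.3647×48.5 + 78.9236×17.7 = 27759
T = 27759 / 244.0197 = 113.8 °C

T_f = 114 °C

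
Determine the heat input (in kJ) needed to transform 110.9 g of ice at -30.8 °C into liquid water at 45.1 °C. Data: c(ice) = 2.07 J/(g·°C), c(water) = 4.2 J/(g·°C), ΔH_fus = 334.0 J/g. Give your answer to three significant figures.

q = 65.1 kJ

q1 (heat ice -30.8→0.0 °C): 110.9 × 2.07 × 30.8 = 7071 J
q2 (melt at 0 °C): 110.9 × 334.0 = 37041 J
q3 (heat water 0.0→45.1 °C): 110.9 × 4.2 × 45.1 = 21007 J
Total: 7071 + 37041 + 21007 = 65119 J = 65.1 kJ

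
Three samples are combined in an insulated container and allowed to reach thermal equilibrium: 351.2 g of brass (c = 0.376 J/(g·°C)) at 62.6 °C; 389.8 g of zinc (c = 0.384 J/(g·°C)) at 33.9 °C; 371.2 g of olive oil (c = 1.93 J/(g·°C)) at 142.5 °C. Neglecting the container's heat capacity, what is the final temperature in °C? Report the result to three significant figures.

T_f = 116 °C

Σ mᵢcᵢ(T − Tᵢ) = 0  ⇒  T = Σ mᵢcᵢTᵢ / Σ mᵢcᵢ
Σ mᵢcᵢ = 351.2×0.376 + 389.8×0.384 + 371.2×1.93 = 998.1504
Σ mᵢcᵢTᵢ = 132.0512×62.6 + 149.6832×33.9 + 716.416×142.5 = 115430
T = 115430 / 998.1504 = 115.6 °C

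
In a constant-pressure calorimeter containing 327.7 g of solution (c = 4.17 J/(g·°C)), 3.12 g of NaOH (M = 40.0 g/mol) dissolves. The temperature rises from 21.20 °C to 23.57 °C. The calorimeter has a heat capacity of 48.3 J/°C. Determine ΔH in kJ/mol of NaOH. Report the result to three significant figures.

|ΔT| = |23.57 − 21.20| = 2.37 °C
|q_surr| = (327.7 × 4.17 + 48.3) × 2.37 = 1414.809 × 2.37 = 3353 J
n(NaOH) = 3.12 / 40.0 = 0.07800 mol
Temperature rose, so q_rxn = −|q_surr| = -3.353 kJ
ΔH = q_rxn / n = -42.99 kJ/mol

ΔH = -43.0 kJ/mol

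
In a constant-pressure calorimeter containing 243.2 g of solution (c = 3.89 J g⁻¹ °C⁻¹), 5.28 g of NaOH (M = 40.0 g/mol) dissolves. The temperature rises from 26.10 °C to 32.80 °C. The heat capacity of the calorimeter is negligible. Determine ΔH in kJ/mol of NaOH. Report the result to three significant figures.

|ΔT| = |32.80 − 26.10| = 6.70 °C
|q_surr| = (243.2 × 3.89) × 6.70 = 946.048 × 6.70 = 6339 J
n(NaOH) = 5.28 / 40.0 = 0.1320 mol
Temperature rose, so q_rxn = −|q_surr| = -6.339 kJ
ΔH = q_rxn / n = -48.02 kJ/mol

ΔH = -48.0 kJ/mol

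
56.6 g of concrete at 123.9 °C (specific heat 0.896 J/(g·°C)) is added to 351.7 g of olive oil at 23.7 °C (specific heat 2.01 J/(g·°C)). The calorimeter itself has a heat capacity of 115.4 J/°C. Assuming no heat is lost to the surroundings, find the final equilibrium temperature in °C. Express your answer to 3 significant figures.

T_f = 29.5 °C

Heat lost by concrete = heat gained by olive oil + calorimeter.
(56.6)(0.896)(123.9 − T) = [(351.7)(2.01) + 115.4](T − 23.7)
50.7136 (123.9 − T) = 822.317 (T − 23.7)
6283.4 − 50.7136 T = 822.317 T − 19489
25772.4 = 873.0306 T
T = 29.52 °C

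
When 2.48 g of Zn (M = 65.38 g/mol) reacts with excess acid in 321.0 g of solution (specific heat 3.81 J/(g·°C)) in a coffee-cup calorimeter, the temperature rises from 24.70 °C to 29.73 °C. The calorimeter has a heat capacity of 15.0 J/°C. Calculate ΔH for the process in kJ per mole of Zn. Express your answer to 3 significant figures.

ΔH = -164 kJ/mol

|ΔT| = |29.73 − 24.70| = 5.03 °C
|q_surr| = (321.0 × 3.81 + 15.0) × 5.03 = 1238.01 × 5.03 = 6227 J
n(Zn) = 2.48 / 65.38 = 0.03793 mol
Temperature rose, so q_rxn = −|q_surr| = -6.227 kJ
ΔH = q_rxn / n = -164.2 kJ/mol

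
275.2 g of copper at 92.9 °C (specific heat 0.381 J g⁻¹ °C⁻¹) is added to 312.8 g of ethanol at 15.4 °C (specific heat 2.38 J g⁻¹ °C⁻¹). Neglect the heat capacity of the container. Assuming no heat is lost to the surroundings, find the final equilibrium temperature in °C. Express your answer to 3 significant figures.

T_f = 25.0 °C

Heat lost by copper = heat gained by ethanol.
(275.2)(0.381)(92.9 − T) = (312.8)(2.38)(T − 15.4)
104.8512 (92.9 − T) = 744.464 (T − 15.4)
9740.7 − 104.8512 T = 744.464 T − 11465
21205.7 = 849.3152 T
T = 24.97 °C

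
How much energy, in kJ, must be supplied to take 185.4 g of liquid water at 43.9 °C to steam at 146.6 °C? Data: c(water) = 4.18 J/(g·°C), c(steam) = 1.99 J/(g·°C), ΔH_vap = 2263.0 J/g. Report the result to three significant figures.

q1 (heat water 43.9→100.0 °C): 185.4 × 4.18 × 56.1 = 43476 J
q2 (vaporize at 100 °C): 185.4 × 2263.0 = 419560 J
q3 (heat steam 100.0→146.6 °C): 185.4 × 1.99 × 46.6 = 17193 J
Total: 43476 + 419560 + 17193 = 480229 J = 480 kJ

q = 480 kJ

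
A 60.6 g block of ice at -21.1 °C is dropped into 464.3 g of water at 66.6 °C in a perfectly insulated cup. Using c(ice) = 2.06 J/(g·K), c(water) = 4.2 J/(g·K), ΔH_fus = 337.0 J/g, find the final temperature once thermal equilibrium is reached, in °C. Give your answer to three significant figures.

T_f = 48.5 °C

Heat to bring ice to 0 °C and melt it: q₁ = 60.6×2.06×21.1 + 60.6×337.0 = 23056 J
Heat the water can supply cooling to 0 °C: 464.3×4.2×66.6 = 129874 J > q₁, so all ice melts.
Energy balance: 464.3×4.2×(66.6 − T) = 23056 + 60.6×4.2×(T − 0)
1950.06(66.6 − T) = 23056 + 254.52 T
129874 − 23056 = 2204.58 T
T = 106818 / 2204.58 = 48.45 °C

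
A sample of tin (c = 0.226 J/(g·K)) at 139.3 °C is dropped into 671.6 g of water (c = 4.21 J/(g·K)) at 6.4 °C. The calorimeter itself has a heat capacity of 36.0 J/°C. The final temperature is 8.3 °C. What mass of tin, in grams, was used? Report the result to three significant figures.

q_gained = (671.6 × 4.21 + 36.0) × (8.3 − 6.4) = 5441 J
q_lost = m × 0.226 × (139.3 − 8.3) = 29.606 m
m = 5441 / 29.606 = 184 g

m = 184 g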